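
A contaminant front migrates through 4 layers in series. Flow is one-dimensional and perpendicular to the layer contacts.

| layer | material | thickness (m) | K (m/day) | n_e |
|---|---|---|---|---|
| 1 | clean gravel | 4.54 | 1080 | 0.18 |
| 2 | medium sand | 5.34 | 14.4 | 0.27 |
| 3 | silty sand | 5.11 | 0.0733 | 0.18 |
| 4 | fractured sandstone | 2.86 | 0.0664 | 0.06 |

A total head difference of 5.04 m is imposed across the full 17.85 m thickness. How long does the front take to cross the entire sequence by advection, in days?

With flow normal to the layers, continuity requires the same specific discharge q through every layer.
Σ(b_i/K_i) = 4.54/1080 + 5.34/14.4 + 5.11/0.0733 + 2.86/0.0664 = 113.2 d.
q = Δh / Σ(b_i/K_i) = 5.04 / 113.2 = 0.04454 m/day.
In each layer the seepage velocity is v_i = q/n_i, so the layer transit time is t_i = b_i·n_i / q:
  layer 1 (clean gravel): t_1 = 4.54 × 0.18 / 0.04454 = 18.35 d
  layer 2 (medium sand): t_2 = 5.34 × 0.27 / 0.04454 = 32.37 d
  layer 3 (silty sand): t_3 = 5.11 × 0.18 / 0.04454 = 20.65 d
  layer 4 (fractured sandstone): t_4 = 2.86 × 0.06 / 0.04454 = 3.853 d
Total t = Σ t_i = 75.23 days.

75.2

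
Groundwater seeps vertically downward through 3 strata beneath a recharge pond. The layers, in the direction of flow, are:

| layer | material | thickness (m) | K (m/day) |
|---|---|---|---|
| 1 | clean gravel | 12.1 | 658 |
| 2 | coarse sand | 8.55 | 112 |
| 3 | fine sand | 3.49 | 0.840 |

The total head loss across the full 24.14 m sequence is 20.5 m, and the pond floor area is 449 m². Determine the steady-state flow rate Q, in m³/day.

Flow is perpendicular to layering, so the layers act in series and the equivalent K is the thickness-weighted harmonic mean.
Total thickness L = 12.1 + 8.55 + 3.49 = 24.14 m.
Σ(b_i/K_i) = 12.1/658 + 8.55/112 + 3.49/0.840 = 4.249 d.
K_eq = L / Σ(b_i/K_i) = 24.14 / 4.249 = 5.681 m/day.
Q = K_eq · A · (Δh/L) = 5.681 × 449 × (20.5/24.14) = 2166 m³/day.

2170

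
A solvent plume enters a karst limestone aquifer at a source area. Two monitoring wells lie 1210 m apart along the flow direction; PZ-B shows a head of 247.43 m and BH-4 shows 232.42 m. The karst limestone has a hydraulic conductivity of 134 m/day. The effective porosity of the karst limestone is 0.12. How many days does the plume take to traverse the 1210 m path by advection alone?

Hydraulic gradient i = (247.43 − 232.42) / 1210 = 15.01 / 1210 = 0.01240.
Darcy flux q = K · i = 134.0 × 0.01240 = 1.662 m/day.
Seepage velocity v = q / n_e = 1.662 / 0.12 = 13.85 m/day.
Travel time t = L / v = 1210 / 13.85 = 87.35 days.

87.4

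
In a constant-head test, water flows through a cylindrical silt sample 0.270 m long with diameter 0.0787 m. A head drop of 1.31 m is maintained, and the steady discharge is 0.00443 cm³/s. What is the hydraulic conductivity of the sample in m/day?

0.0162

Cross-sectional area A = π·(d/2)² = π × (0.0787/2)² = 0.004865 m².
Convert discharge: 0.00443 cm³/s = 4.430e-09 m³/s.
Darcy's law rearranged: K = Q·L / (A·Δh) = 4.430e-09 × 0.270 / (0.004865 × 1.31) = 1.877e-07 m/s = 0.01622 m/day.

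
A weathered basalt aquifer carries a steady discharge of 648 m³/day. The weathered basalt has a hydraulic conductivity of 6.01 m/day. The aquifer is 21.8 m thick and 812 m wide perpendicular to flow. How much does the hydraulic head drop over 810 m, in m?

4.93

Cross-sectional area A = 812 × 21.8 = 17702 m².
From Q = K·A·i, i = Q / (K·A) = 648 / (6.010 × 17702) = 0.006091.
Head loss Δh = i · L = 0.006091 × 810 = 4.934 m.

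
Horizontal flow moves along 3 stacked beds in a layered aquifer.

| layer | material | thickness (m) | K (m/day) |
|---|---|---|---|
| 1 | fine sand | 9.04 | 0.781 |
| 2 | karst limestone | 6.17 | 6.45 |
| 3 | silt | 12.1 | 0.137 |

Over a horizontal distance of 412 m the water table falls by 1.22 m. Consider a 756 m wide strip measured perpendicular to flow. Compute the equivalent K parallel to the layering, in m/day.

Flow is parallel to layering, so each bed carries its own Darcy discharge and the transmissivities add.
Σ(K_i·b_i) = 0.781×9.04 + 6.45×6.17 + 0.137×12.1 = 48.51 m²/day.
Total thickness b = 27.31 m, so K_eq = Σ(K_i·b_i)/b = 1.776 m/day.

1.78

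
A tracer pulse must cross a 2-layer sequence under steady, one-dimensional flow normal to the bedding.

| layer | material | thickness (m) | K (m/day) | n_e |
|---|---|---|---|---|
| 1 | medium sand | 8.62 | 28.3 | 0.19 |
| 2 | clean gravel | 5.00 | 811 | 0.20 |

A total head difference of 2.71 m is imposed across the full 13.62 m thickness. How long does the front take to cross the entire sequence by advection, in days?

0.302

With flow normal to the layers, continuity requires the same specific discharge q through every layer.
Σ(b_i/K_i) = 8.62/28.3 + 5.00/811 = 0.3108 d.
q = Δh / Σ(b_i/K_i) = 2.71 / 0.3108 = 8.721 m/day.
In each layer the seepage velocity is v_i = q/n_i, so the layer transit time is t_i = b_i·n_i / q:
  layer 1 (medium sand): t_1 = 8.62 × 0.19 / 8.721 = 0.1878 d
  layer 2 (clean gravel): t_2 = 5.00 × 0.20 / 8.721 = 0.1147 d
Total t = Σ t_i = 0.3025 days.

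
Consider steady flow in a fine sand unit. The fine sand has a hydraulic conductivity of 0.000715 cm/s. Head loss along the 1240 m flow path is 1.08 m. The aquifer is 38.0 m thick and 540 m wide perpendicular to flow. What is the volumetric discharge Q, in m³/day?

Convert K: 0.000715 cm/s × 864 = 0.6178 m/day.
Cross-sectional area A = 540 × 38.0 = 20520 m².
Hydraulic gradient i = Δh / L = 1.08 / 1240 = 0.0008710.
Darcy's law: Q = K · A · i = 0.6178 × 20520 × 0.0008710 = 11.04 m³/day.

11.0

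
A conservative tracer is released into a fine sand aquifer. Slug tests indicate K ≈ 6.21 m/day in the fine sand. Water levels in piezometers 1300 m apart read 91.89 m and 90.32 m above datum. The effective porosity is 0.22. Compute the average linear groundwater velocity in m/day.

0.0341

Hydraulic gradient i = (91.89 − 90.32) / 1300 = 1.57 / 1300 = 0.001208.
Darcy flux q = K · i = 6.210 × 0.001208 = 0.007500 m/day.
Seepage velocity v = q / n_e = 0.007500 / 0.22 = 0.03409 m/day.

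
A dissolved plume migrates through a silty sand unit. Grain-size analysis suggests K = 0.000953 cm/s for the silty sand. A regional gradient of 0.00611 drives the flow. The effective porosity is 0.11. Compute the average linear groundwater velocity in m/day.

Convert K: 0.000953 cm/s × 864 = 0.8234 m/day.
Hydraulic gradient i = 0.00611.
Darcy flux q = K · i = 0.8234 × 0.006110 = 0.005031 m/day.
Seepage velocity v = q / n_e = 0.005031 / 0.11 = 0.04574 m/day.

0.0457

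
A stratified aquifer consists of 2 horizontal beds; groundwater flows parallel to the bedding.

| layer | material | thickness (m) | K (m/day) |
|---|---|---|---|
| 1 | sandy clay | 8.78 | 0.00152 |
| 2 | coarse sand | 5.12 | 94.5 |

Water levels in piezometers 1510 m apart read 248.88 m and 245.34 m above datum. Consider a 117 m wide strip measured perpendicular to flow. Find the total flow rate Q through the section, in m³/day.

Flow is parallel to layering, so each bed carries its own Darcy discharge and the transmissivities add.
Σ(K_i·b_i) = 0.00152×8.78 + 94.5×5.12 = 483.9 m²/day.
Hydraulic gradient i = (248.88 − 245.34) / 1510 = 3.54 / 1510 = 0.002344.
Q = Σ(K_i·b_i) · W · i = 483.9 × 117 × 0.002344 = 132.7 m³/day.

133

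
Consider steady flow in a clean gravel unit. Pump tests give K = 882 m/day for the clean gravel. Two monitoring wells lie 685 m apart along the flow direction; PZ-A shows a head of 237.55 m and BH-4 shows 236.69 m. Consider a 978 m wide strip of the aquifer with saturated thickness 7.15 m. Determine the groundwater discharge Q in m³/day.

Cross-sectional area A = 978 × 7.15 = 6993 m².
Hydraulic gradient i = (237.55 − 236.69) / 685 = 0.86 / 685 = 0.001255.
Darcy's law: Q = K · A · i = 882.0 × 6993 × 0.001255 = 7743 m³/day.

7740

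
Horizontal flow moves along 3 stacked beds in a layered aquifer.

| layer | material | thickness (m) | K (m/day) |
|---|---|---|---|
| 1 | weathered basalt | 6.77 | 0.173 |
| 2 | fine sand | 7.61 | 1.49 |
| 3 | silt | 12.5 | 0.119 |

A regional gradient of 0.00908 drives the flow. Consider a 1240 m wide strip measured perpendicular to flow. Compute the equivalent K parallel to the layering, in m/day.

Flow is parallel to layering, so each bed carries its own Darcy discharge and the transmissivities add.
Σ(K_i·b_i) = 0.173×6.77 + 1.49×7.61 + 0.119×12.5 = 14.00 m²/day.
Total thickness b = 26.88 m, so K_eq = Σ(K_i·b_i)/b = 0.5207 m/day.

0.521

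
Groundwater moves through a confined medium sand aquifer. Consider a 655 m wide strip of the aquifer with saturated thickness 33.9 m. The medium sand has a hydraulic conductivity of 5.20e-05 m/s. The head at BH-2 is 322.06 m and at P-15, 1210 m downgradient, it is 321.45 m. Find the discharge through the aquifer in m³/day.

Convert K: 5.20e-05 m/s × 86400 = 4.493 m/day.
Cross-sectional area A = 655 × 33.9 = 22204 m².
Hydraulic gradient i = (322.06 − 321.45) / 1210 = 0.61 / 1210 = 0.0005041.
Darcy's law: Q = K · A · i = 4.493 × 22204 × 0.0005041 = 50.29 m³/day.

50.3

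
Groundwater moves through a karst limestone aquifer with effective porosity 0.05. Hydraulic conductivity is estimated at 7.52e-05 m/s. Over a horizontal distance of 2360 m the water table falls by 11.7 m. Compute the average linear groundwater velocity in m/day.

0.644

Convert K: 7.52e-05 m/s × 86400 = 6.497 m/day.
Hydraulic gradient i = Δh / L = 11.7 / 2360 = 0.004958.
Darcy flux q = K · i = 6.497 × 0.004958 = 0.03221 m/day.
Seepage velocity v = q / n_e = 0.03221 / 0.05 = 0.6442 m/day.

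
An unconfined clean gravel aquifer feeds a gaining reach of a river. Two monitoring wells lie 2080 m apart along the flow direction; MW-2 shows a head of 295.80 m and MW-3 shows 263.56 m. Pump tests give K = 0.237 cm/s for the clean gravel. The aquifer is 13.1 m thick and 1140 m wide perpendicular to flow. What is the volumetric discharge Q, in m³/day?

47400

Convert K: 0.237 cm/s × 864 = 204.8 m/day.
Cross-sectional area A = 1140 × 13.1 = 14934 m².
Hydraulic gradient i = (295.80 − 263.56) / 2080 = 32.24 / 2080 = 0.01550.
Darcy's law: Q = K · A · i = 204.8 × 14934 × 0.01550 = 47399 m³/day.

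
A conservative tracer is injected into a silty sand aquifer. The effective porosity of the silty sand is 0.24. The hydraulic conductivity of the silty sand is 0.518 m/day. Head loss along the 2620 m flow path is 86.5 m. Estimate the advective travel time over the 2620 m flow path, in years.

101

Hydraulic gradient i = Δh / L = 86.5 / 2620 = 0.03302.
Darcy flux q = K · i = 0.5180 × 0.03302 = 0.01710 m/day.
Seepage velocity v = q / n_e = 0.01710 / 0.24 = 0.07126 m/day.
Travel time t = L / v = 2620 / 0.07126 = 36768 days = 100.7 years.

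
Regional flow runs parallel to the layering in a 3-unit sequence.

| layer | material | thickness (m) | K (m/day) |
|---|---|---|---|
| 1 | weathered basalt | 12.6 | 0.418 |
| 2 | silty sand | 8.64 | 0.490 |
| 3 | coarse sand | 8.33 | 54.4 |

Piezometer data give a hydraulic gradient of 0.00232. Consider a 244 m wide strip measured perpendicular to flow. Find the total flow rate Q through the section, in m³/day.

Flow is parallel to layering, so each bed carries its own Darcy discharge and the transmissivities add.
Σ(K_i·b_i) = 0.418×12.6 + 0.490×8.64 + 54.4×8.33 = 462.7 m²/day.
Hydraulic gradient i = 0.00232.
Q = Σ(K_i·b_i) · W · i = 462.7 × 244 × 0.002320 = 261.9 m³/day.

262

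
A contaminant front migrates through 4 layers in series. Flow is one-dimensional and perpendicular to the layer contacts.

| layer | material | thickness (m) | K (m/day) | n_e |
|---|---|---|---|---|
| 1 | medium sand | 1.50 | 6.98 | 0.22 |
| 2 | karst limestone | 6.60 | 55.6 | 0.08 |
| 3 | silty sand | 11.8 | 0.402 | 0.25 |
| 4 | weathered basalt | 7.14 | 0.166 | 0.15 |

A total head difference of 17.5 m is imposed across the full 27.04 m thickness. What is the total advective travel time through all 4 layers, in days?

20.3

With flow normal to the layers, continuity requires the same specific discharge q through every layer.
Σ(b_i/K_i) = 1.50/6.98 + 6.60/55.6 + 11.8/0.402 + 7.14/0.166 = 72.70 d.
q = Δh / Σ(b_i/K_i) = 17.5 / 72.70 = 0.2407 m/day.
In each layer the seepage velocity is v_i = q/n_i, so the layer transit time is t_i = b_i·n_i / q:
  layer 1 (medium sand): t_1 = 1.50 × 0.22 / 0.2407 = 1.371 d
  layer 2 (karst limestone): t_2 = 6.60 × 0.08 / 0.2407 = 2.193 d
  layer 3 (silty sand): t_3 = 11.8 × 0.25 / 0.2407 = 12.25 d
  layer 4 (weathered basalt): t_4 = 7.14 × 0.15 / 0.2407 = 4.449 d
Total t = Σ t_i = 20.27 days.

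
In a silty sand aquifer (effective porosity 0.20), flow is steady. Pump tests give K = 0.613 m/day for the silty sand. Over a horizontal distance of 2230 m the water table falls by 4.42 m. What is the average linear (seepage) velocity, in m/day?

Hydraulic gradient i = Δh / L = 4.42 / 2230 = 0.001982.
Darcy flux q = K · i = 0.6130 × 0.001982 = 0.001215 m/day.
Seepage velocity v = q / n_e = 0.001215 / 0.20 = 0.006075 m/day.

0.00608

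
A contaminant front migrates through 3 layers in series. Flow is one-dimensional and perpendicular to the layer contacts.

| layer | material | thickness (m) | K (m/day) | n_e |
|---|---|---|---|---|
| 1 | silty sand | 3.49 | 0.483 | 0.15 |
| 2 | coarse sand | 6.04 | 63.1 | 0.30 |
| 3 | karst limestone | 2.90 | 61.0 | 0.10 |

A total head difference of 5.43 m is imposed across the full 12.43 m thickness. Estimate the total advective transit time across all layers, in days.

3.56

With flow normal to the layers, continuity requires the same specific discharge q through every layer.
Σ(b_i/K_i) = 3.49/0.483 + 6.04/63.1 + 2.90/61.0 = 7.369 d.
q = Δh / Σ(b_i/K_i) = 5.43 / 7.369 = 0.7369 m/day.
In each layer the seepage velocity is v_i = q/n_i, so the layer transit time is t_i = b_i·n_i / q:
  layer 1 (silty sand): t_1 = 3.49 × 0.15 / 0.7369 = 0.7104 d
  layer 2 (coarse sand): t_2 = 6.04 × 0.30 / 0.7369 = 2.459 d
  layer 3 (karst limestone): t_3 = 2.90 × 0.10 / 0.7369 = 0.3936 d
Total t = Σ t_i = 3.563 days.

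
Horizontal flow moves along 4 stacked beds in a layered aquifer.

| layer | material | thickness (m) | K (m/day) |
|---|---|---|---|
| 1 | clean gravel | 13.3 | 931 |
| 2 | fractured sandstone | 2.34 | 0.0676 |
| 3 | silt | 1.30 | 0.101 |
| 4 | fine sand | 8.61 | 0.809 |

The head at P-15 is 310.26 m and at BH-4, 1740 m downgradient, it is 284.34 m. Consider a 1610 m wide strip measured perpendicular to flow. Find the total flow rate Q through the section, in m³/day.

297000

Flow is parallel to layering, so each bed carries its own Darcy discharge and the transmissivities add.
Σ(K_i·b_i) = 931×13.3 + 0.0676×2.34 + 0.101×1.30 + 0.809×8.61 = 12390 m²/day.
Hydraulic gradient i = (310.26 − 284.34) / 1740 = 25.92 / 1740 = 0.01490.
Q = Σ(K_i·b_i) · W · i = 12390 × 1610 × 0.01490 = 2.971e+05 m³/day.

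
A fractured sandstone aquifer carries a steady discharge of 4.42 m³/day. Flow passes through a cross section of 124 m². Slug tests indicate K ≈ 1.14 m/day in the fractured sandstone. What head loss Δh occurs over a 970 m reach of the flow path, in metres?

30.3

From Q = K·A·i, i = Q / (K·A) = 4.42 / (1.140 × 124.0) = 0.03127.
Head loss Δh = i · L = 0.03127 × 970 = 30.33 m.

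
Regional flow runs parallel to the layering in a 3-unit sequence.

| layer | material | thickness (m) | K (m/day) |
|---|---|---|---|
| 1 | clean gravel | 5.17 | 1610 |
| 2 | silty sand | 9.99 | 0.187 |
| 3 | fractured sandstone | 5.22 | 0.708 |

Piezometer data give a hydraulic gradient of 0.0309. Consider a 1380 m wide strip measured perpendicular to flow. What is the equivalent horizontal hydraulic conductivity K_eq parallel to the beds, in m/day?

Flow is parallel to layering, so each bed carries its own Darcy discharge and the transmissivities add.
Σ(K_i·b_i) = 1610×5.17 + 0.187×9.99 + 0.708×5.22 = 8329 m²/day.
Total thickness b = 20.38 m, so K_eq = Σ(K_i·b_i)/b = 408.7 m/day.

409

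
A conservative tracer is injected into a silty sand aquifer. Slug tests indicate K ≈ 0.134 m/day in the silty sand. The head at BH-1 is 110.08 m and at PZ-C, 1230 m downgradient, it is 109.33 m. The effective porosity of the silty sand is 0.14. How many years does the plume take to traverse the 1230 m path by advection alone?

Hydraulic gradient i = (110.08 − 109.33) / 1230 = 0.75 / 1230 = 0.0006098.
Darcy flux q = K · i = 0.1340 × 0.0006098 = 8.171e-05 m/day.
Seepage velocity v = q / n_e = 8.171e-05 / 0.14 = 0.0005836 m/day.
Travel time t = L / v = 1230 / 0.0005836 = 2.108e+06 days = 5770 years.

5770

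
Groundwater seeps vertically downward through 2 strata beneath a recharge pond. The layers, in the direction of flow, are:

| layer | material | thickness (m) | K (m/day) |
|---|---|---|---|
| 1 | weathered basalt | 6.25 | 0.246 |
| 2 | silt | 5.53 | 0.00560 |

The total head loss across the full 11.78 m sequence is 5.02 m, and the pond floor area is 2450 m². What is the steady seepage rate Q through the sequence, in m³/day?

12.1

Flow is perpendicular to layering, so the layers act in series and the equivalent K is the thickness-weighted harmonic mean.
Total thickness L = 6.25 + 5.53 = 11.78 m.
Σ(b_i/K_i) = 6.25/0.246 + 5.53/0.00560 = 1013 d.
K_eq = L / Σ(b_i/K_i) = 11.78 / 1013 = 0.01163 m/day.
Q = K_eq · A · (Δh/L) = 0.01163 × 2450 × (5.02/11.78) = 12.14 m³/day.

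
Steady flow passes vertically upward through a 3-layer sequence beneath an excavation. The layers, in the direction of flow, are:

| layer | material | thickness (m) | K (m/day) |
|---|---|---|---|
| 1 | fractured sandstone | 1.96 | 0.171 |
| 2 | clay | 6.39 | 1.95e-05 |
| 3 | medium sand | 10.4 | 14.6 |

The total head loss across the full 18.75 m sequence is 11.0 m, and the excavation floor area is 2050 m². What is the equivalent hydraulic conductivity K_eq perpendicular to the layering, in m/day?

Flow is perpendicular to layering, so the layers act in series and the equivalent K is the thickness-weighted harmonic mean.
Total thickness L = 1.96 + 6.39 + 10.4 = 18.75 m.
Σ(b_i/K_i) = 1.96/0.171 + 6.39/1.95e-05 + 10.4/14.6 = 3.277e+05 d.
K_eq = L / Σ(b_i/K_i) = 18.75 / 3.277e+05 = 5.722e-05 m/day.

5.72e-05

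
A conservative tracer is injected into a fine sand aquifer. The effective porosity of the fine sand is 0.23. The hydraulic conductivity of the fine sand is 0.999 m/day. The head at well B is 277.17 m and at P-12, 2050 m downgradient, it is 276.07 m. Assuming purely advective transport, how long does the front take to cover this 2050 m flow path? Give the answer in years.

2410

Hydraulic gradient i = (277.17 − 276.07) / 2050 = 1.1 / 2050 = 0.0005366.
Darcy flux q = K · i = 0.9990 × 0.0005366 = 0.0005360 m/day.
Seepage velocity v = q / n_e = 0.0005360 / 0.23 = 0.002331 m/day.
Travel time t = L / v = 2050 / 0.002331 = 8.796e+05 days = 2408 years.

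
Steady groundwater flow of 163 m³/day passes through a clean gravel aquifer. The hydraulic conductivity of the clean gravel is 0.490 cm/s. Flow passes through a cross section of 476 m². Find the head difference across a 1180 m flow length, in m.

Convert K: 0.490 cm/s × 864 = 423.4 m/day.
From Q = K·A·i, i = Q / (K·A) = 163 / (423.4 × 476.0) = 0.0008089.
Head loss Δh = i · L = 0.0008089 × 1180 = 0.9544 m.

0.954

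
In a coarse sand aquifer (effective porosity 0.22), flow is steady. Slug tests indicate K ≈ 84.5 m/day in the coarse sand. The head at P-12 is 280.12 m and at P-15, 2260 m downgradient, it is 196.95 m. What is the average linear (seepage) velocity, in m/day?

Hydraulic gradient i = (280.12 − 196.95) / 2260 = 83.17 / 2260 = 0.03680.
Darcy flux q = K · i = 84.50 × 0.03680 = 3.110 m/day.
Seepage velocity v = q / n_e = 3.110 / 0.22 = 14.13 m/day.

14.1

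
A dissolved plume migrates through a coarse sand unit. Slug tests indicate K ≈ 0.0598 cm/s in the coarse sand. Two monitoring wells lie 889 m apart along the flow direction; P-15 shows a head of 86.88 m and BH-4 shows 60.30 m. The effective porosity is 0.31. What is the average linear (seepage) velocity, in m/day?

4.98

Convert K: 0.0598 cm/s × 864 = 51.67 m/day.
Hydraulic gradient i = (86.88 − 60.30) / 889 = 26.58 / 889 = 0.02990.
Darcy flux q = K · i = 51.67 × 0.02990 = 1.545 m/day.
Seepage velocity v = q / n_e = 1.545 / 0.31 = 4.983 m/day.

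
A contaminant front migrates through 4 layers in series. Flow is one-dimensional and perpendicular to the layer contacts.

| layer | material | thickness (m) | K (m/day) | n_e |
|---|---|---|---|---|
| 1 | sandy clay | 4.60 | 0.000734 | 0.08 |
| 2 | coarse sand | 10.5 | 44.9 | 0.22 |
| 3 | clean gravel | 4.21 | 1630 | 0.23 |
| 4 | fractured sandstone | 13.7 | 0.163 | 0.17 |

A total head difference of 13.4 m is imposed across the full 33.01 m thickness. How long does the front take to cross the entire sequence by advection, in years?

7.75

With flow normal to the layers, continuity requires the same specific discharge q through every layer.
Σ(b_i/K_i) = 4.60/0.000734 + 10.5/44.9 + 4.21/1630 + 13.7/0.163 = 6351 d.
q = Δh / Σ(b_i/K_i) = 13.4 / 6351 = 0.002110 m/day.
In each layer the seepage velocity is v_i = q/n_i, so the layer transit time is t_i = b_i·n_i / q:
  layer 1 (sandy clay): t_1 = 4.60 × 0.08 / 0.002110 = 174.4 d
  layer 2 (coarse sand): t_2 = 10.5 × 0.22 / 0.002110 = 1095 d
  layer 3 (clean gravel): t_3 = 4.21 × 0.23 / 0.002110 = 459.0 d
  layer 4 (fractured sandstone): t_4 = 13.7 × 0.17 / 0.002110 = 1104 d
Total t = Σ t_i = 2832 days = 7.754 years.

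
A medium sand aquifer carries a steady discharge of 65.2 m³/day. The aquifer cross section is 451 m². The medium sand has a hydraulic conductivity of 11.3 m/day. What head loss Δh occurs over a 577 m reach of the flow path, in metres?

7.38

From Q = K·A·i, i = Q / (K·A) = 65.2 / (11.30 × 451.0) = 0.01279.
Head loss Δh = i · L = 0.01279 × 577 = 7.382 m.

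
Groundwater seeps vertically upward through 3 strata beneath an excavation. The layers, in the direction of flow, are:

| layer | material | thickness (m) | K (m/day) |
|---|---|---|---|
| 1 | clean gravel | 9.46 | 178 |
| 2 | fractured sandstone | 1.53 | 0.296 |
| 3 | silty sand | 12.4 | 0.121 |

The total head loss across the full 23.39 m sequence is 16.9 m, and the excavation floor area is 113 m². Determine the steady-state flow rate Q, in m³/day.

Flow is perpendicular to layering, so the layers act in series and the equivalent K is the thickness-weighted harmonic mean.
Total thickness L = 9.46 + 1.53 + 12.4 = 23.39 m.
Σ(b_i/K_i) = 9.46/178 + 1.53/0.296 + 12.4/0.121 = 107.7 d.
K_eq = L / Σ(b_i/K_i) = 23.39 / 107.7 = 0.2172 m/day.
Q = K_eq · A · (Δh/L) = 0.2172 × 113 × (16.9/23.39) = 17.73 m³/day.

17.7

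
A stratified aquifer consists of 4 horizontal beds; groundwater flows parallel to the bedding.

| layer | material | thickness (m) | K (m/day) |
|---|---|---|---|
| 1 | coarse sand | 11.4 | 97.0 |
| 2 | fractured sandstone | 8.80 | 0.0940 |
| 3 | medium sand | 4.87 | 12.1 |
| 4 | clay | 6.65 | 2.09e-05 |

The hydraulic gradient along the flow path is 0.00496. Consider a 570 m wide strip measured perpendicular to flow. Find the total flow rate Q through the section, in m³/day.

3300

Flow is parallel to layering, so each bed carries its own Darcy discharge and the transmissivities add.
Σ(K_i·b_i) = 97.0×11.4 + 0.0940×8.80 + 12.1×4.87 + 2.09e-05×6.65 = 1166 m²/day.
Hydraulic gradient i = 0.00496.
Q = Σ(K_i·b_i) · W · i = 1166 × 570 × 0.004960 = 3295 m³/day.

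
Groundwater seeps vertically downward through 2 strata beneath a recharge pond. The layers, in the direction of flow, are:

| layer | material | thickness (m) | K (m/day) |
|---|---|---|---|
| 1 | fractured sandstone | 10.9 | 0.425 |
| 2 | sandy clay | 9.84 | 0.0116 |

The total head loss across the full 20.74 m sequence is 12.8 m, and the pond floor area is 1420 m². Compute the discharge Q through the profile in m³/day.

20.8

Flow is perpendicular to layering, so the layers act in series and the equivalent K is the thickness-weighted harmonic mean.
Total thickness L = 10.9 + 9.84 = 20.74 m.
Σ(b_i/K_i) = 10.9/0.425 + 9.84/0.0116 = 873.9 d.
K_eq = L / Σ(b_i/K_i) = 20.74 / 873.9 = 0.02373 m/day.
Q = K_eq · A · (Δh/L) = 0.02373 × 1420 × (12.8/20.74) = 20.80 m³/day.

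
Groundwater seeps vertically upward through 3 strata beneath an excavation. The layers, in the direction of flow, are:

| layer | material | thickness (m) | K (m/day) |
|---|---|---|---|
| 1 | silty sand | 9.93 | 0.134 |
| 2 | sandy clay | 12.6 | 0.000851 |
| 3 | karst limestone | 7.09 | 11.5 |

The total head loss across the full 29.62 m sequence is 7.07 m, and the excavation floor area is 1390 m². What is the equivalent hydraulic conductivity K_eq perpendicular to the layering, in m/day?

Flow is perpendicular to layering, so the layers act in series and the equivalent K is the thickness-weighted harmonic mean.
Total thickness L = 9.93 + 12.6 + 7.09 = 29.62 m.
Σ(b_i/K_i) = 9.93/0.134 + 12.6/0.000851 + 7.09/11.5 = 14881 d.
K_eq = L / Σ(b_i/K_i) = 29.62 / 14881 = 0.001990 m/day.

0.00199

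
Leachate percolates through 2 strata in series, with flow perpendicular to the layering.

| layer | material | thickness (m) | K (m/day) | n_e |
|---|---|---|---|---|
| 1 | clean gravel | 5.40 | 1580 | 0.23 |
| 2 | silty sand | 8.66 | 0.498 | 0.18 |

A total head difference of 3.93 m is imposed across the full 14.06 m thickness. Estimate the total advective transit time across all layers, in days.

With flow normal to the layers, continuity requires the same specific discharge q through every layer.
Σ(b_i/K_i) = 5.40/1580 + 8.66/0.498 = 17.39 d.
q = Δh / Σ(b_i/K_i) = 3.93 / 17.39 = 0.2260 m/day.
In each layer the seepage velocity is v_i = q/n_i, so the layer transit time is t_i = b_i·n_i / q:
  layer 1 (clean gravel): t_1 = 5.40 × 0.23 / 0.2260 = 5.497 d
  layer 2 (silty sand): t_2 = 8.66 × 0.18 / 0.2260 = 6.899 d
Total t = Σ t_i = 12.40 days.

12.4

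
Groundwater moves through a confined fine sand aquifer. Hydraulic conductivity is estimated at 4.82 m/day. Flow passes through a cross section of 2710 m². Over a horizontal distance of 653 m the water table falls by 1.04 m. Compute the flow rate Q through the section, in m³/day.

Hydraulic gradient i = Δh / L = 1.04 / 653 = 0.001593.
Darcy's law: Q = K · A · i = 4.820 × 2710 × 0.001593 = 20.80 m³/day.

20.8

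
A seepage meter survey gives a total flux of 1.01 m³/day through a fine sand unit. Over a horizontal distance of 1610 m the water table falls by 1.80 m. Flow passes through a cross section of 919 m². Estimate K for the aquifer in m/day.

0.983

Hydraulic gradient i = Δh / L = 1.80 / 1610 = 0.001118.
From Q = K·A·i, K = Q / (A·i) = 1.01 / (919.0 × 0.001118) = 0.9830 m/day.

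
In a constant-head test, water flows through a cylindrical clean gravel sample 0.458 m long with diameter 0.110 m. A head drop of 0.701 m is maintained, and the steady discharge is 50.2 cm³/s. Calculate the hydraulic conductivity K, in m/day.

298

Cross-sectional area A = π·(d/2)² = π × (0.110/2)² = 0.009503 m².
Convert discharge: 50.2 cm³/s = 5.020e-05 m³/s.
Darcy's law rearranged: K = Q·L / (A·Δh) = 5.020e-05 × 0.458 / (0.009503 × 0.701) = 0.003451 m/s = 298.2 m/day.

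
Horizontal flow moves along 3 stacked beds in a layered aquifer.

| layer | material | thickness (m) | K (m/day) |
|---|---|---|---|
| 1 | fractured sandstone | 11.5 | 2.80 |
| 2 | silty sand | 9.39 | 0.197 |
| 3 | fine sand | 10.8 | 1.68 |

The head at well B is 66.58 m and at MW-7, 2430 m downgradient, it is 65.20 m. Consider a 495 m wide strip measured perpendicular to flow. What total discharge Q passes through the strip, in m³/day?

14.7

Flow is parallel to layering, so each bed carries its own Darcy discharge and the transmissivities add.
Σ(K_i·b_i) = 2.80×11.5 + 0.197×9.39 + 1.68×10.8 = 52.19 m²/day.
Hydraulic gradient i = (66.58 − 65.20) / 2430 = 1.38 / 2430 = 0.0005679.
Q = Σ(K_i·b_i) · W · i = 52.19 × 495 × 0.0005679 = 14.67 m³/day.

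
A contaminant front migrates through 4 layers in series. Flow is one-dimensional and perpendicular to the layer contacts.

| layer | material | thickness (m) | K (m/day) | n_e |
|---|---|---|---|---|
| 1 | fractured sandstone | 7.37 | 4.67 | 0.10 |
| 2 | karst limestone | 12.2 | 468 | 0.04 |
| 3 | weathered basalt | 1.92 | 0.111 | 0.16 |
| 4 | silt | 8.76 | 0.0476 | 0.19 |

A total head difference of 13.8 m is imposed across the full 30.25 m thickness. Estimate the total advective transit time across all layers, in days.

47.0

With flow normal to the layers, continuity requires the same specific discharge q through every layer.
Σ(b_i/K_i) = 7.37/4.67 + 12.2/468 + 1.92/0.111 + 8.76/0.0476 = 202.9 d.
q = Δh / Σ(b_i/K_i) = 13.8 / 202.9 = 0.06800 m/day.
In each layer the seepage velocity is v_i = q/n_i, so the layer transit time is t_i = b_i·n_i / q:
  layer 1 (fractured sandstone): t_1 = 7.37 × 0.10 / 0.06800 = 10.84 d
  layer 2 (karst limestone): t_2 = 12.2 × 0.04 / 0.06800 = 7.176 d
  layer 3 (weathered basalt): t_3 = 1.92 × 0.16 / 0.06800 = 4.518 d
  layer 4 (silt): t_4 = 8.76 × 0.19 / 0.06800 = 24.48 d
Total t = Σ t_i = 47.01 days.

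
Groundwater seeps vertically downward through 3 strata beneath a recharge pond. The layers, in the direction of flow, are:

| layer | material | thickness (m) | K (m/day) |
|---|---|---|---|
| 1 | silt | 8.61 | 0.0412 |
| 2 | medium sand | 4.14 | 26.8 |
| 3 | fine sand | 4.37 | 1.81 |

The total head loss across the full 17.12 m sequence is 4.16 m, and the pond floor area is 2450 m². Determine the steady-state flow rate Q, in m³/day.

48.2

Flow is perpendicular to layering, so the layers act in series and the equivalent K is the thickness-weighted harmonic mean.
Total thickness L = 8.61 + 4.14 + 4.37 = 17.12 m.
Σ(b_i/K_i) = 8.61/0.0412 + 4.14/26.8 + 4.37/1.81 = 211.5 d.
K_eq = L / Σ(b_i/K_i) = 17.12 / 211.5 = 0.08093 m/day.
Q = K_eq · A · (Δh/L) = 0.08093 × 2450 × (4.16/17.12) = 48.18 m³/day.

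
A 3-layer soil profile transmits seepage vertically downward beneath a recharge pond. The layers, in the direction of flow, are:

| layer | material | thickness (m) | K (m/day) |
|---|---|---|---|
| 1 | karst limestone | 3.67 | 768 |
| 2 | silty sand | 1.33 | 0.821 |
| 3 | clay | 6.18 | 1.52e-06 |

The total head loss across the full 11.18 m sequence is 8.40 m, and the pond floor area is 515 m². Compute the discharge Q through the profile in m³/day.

Flow is perpendicular to layering, so the layers act in series and the equivalent K is the thickness-weighted harmonic mean.
Total thickness L = 3.67 + 1.33 + 6.18 = 11.18 m.
Σ(b_i/K_i) = 3.67/768 + 1.33/0.821 + 6.18/1.52e-06 = 4.066e+06 d.
K_eq = L / Σ(b_i/K_i) = 11.18 / 4.066e+06 = 2.750e-06 m/day.
Q = K_eq · A · (Δh/L) = 2.750e-06 × 515 × (8.40/11.18) = 0.001064 m³/day.

0.00106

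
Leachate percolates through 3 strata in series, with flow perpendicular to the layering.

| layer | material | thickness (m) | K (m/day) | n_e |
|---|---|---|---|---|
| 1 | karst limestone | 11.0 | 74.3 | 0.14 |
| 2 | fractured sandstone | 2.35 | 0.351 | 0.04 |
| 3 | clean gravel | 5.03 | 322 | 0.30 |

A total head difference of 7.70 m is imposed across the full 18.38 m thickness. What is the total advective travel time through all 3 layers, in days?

2.80

With flow normal to the layers, continuity requires the same specific discharge q through every layer.
Σ(b_i/K_i) = 11.0/74.3 + 2.35/0.351 + 5.03/322 = 6.859 d.
q = Δh / Σ(b_i/K_i) = 7.70 / 6.859 = 1.123 m/day.
In each layer the seepage velocity is v_i = q/n_i, so the layer transit time is t_i = b_i·n_i / q:
  layer 1 (karst limestone): t_1 = 11.0 × 0.14 / 1.123 = 1.372 d
  layer 2 (fractured sandstone): t_2 = 2.35 × 0.04 / 1.123 = 0.08373 d
  layer 3 (clean gravel): t_3 = 5.03 × 0.30 / 1.123 = 1.344 d
Total t = Σ t_i = 2.800 days.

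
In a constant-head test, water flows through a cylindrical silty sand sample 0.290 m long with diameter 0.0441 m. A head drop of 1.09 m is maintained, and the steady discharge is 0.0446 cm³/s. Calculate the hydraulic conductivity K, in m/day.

0.671

Cross-sectional area A = π·(d/2)² = π × (0.0441/2)² = 0.001527 m².
Convert discharge: 0.0446 cm³/s = 4.460e-08 m³/s.
Darcy's law rearranged: K = Q·L / (A·Δh) = 4.460e-08 × 0.290 / (0.001527 × 1.09) = 7.769e-06 m/s = 0.6712 m/day.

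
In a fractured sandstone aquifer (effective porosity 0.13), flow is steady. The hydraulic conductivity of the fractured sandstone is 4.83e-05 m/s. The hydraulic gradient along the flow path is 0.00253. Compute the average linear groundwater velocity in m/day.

0.0812

Convert K: 4.83e-05 m/s × 86400 = 4.173 m/day.
Hydraulic gradient i = 0.00253.
Darcy flux q = K · i = 4.173 × 0.002530 = 0.01056 m/day.
Seepage velocity v = q / n_e = 0.01056 / 0.13 = 0.08122 m/day.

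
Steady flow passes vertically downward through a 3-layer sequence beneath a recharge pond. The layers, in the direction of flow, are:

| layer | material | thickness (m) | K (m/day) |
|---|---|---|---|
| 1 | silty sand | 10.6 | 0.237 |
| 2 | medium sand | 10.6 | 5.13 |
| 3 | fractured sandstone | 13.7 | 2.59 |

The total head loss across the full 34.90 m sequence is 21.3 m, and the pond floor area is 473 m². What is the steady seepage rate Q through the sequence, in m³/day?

Flow is perpendicular to layering, so the layers act in series and the equivalent K is the thickness-weighted harmonic mean.
Total thickness L = 10.6 + 10.6 + 13.7 = 34.90 m.
Σ(b_i/K_i) = 10.6/0.237 + 10.6/5.13 + 13.7/2.59 = 52.08 d.
K_eq = L / Σ(b_i/K_i) = 34.90 / 52.08 = 0.6701 m/day.
Q = K_eq · A · (Δh/L) = 0.6701 × 473 × (21.3/34.90) = 193.4 m³/day.

193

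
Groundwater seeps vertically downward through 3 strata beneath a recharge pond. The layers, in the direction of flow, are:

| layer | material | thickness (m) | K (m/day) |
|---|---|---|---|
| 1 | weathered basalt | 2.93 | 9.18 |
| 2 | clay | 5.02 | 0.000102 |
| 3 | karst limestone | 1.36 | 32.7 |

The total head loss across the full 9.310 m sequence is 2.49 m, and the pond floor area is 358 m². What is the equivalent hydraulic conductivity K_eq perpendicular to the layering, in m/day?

0.000189

Flow is perpendicular to layering, so the layers act in series and the equivalent K is the thickness-weighted harmonic mean.
Total thickness L = 2.93 + 5.02 + 1.36 = 9.310 m.
Σ(b_i/K_i) = 2.93/9.18 + 5.02/0.000102 + 1.36/32.7 = 49216 d.
K_eq = L / Σ(b_i/K_i) = 9.310 / 49216 = 0.0001892 m/day.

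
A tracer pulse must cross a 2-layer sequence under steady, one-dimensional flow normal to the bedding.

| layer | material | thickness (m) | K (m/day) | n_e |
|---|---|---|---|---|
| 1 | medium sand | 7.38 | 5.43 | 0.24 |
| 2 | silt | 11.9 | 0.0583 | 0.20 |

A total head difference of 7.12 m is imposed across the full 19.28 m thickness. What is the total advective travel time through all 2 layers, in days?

120

With flow normal to the layers, continuity requires the same specific discharge q through every layer.
Σ(b_i/K_i) = 7.38/5.43 + 11.9/0.0583 = 205.5 d.
q = Δh / Σ(b_i/K_i) = 7.12 / 205.5 = 0.03465 m/day.
In each layer the seepage velocity is v_i = q/n_i, so the layer transit time is t_i = b_i·n_i / q:
  layer 1 (medium sand): t_1 = 7.38 × 0.24 / 0.03465 = 51.11 d
  layer 2 (silt): t_2 = 11.9 × 0.20 / 0.03465 = 68.68 d
Total t = Σ t_i = 119.8 days.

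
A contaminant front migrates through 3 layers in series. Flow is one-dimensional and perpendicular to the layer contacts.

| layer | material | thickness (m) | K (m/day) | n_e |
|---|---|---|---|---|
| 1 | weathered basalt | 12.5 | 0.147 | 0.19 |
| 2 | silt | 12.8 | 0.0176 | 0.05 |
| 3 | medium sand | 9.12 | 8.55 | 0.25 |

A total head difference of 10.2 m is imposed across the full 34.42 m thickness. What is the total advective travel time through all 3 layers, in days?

With flow normal to the layers, continuity requires the same specific discharge q through every layer.
Σ(b_i/K_i) = 12.5/0.147 + 12.8/0.0176 + 9.12/8.55 = 813.4 d.
q = Δh / Σ(b_i/K_i) = 10.2 / 813.4 = 0.01254 m/day.
In each layer the seepage velocity is v_i = q/n_i, so the layer transit time is t_i = b_i·n_i / q:
  layer 1 (weathered basalt): t_1 = 12.5 × 0.19 / 0.01254 = 189.4 d
  layer 2 (silt): t_2 = 12.8 × 0.05 / 0.01254 = 51.04 d
  layer 3 (medium sand): t_3 = 9.12 × 0.25 / 0.01254 = 181.8 d
Total t = Σ t_i = 422.2 days.

422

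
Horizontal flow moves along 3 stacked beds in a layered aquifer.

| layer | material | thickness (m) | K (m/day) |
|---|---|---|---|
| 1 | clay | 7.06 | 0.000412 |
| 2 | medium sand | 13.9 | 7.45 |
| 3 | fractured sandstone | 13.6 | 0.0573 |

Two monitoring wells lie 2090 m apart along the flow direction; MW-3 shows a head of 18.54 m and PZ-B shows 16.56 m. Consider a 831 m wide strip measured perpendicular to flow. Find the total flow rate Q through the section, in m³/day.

Flow is parallel to layering, so each bed carries its own Darcy discharge and the transmissivities add.
Σ(K_i·b_i) = 0.000412×7.06 + 7.45×13.9 + 0.0573×13.6 = 104.3 m²/day.
Hydraulic gradient i = (18.54 − 16.56) / 2090 = 1.98 / 2090 = 0.0009474.
Q = Σ(K_i·b_i) · W · i = 104.3 × 831 × 0.0009474 = 82.14 m³/day.

82.1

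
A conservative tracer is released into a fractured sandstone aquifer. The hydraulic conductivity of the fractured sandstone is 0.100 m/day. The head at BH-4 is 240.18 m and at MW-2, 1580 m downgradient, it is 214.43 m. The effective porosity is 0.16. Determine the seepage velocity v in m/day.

Hydraulic gradient i = (240.18 − 214.43) / 1580 = 25.75 / 1580 = 0.01630.
Darcy flux q = K · i = 0.1000 × 0.01630 = 0.001630 m/day.
Seepage velocity v = q / n_e = 0.001630 / 0.16 = 0.01019 m/day.

0.0102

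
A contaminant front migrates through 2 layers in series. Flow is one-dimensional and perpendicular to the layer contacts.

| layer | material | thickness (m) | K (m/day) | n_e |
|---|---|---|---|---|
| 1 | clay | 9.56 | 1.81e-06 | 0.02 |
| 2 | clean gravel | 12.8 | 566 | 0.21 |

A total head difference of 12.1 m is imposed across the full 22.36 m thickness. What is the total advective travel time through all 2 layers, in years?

3440

With flow normal to the layers, continuity requires the same specific discharge q through every layer.
Σ(b_i/K_i) = 9.56/1.81e-06 + 12.8/566 = 5.282e+06 d.
q = Δh / Σ(b_i/K_i) = 12.1 / 5.282e+06 = 2.291e-06 m/day.
In each layer the seepage velocity is v_i = q/n_i, so the layer transit time is t_i = b_i·n_i / q:
  layer 1 (clay): t_1 = 9.56 × 0.02 / 2.291e-06 = 83461 d
  layer 2 (clean gravel): t_2 = 12.8 × 0.21 / 2.291e-06 = 1.173e+06 d
Total t = Σ t_i = 1.257e+06 days = 3441 years.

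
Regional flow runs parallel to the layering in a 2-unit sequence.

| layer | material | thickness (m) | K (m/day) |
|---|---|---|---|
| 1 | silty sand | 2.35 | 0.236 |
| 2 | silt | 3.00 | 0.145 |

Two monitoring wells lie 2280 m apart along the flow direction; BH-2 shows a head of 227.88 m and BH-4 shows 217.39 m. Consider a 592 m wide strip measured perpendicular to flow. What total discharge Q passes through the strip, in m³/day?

Flow is parallel to layering, so each bed carries its own Darcy discharge and the transmissivities add.
Σ(K_i·b_i) = 0.236×2.35 + 0.145×3.00 = 0.9896 m²/day.
Hydraulic gradient i = (227.88 − 217.39) / 2280 = 10.49 / 2280 = 0.004601.
Q = Σ(K_i·b_i) · W · i = 0.9896 × 592 × 0.004601 = 2.695 m³/day.

2.70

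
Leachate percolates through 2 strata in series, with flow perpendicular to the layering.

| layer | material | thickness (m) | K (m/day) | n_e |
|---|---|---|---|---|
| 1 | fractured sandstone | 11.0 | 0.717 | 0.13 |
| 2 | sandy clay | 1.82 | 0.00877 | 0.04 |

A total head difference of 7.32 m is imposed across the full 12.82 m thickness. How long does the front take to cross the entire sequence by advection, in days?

45.8

With flow normal to the layers, continuity requires the same specific discharge q through every layer.
Σ(b_i/K_i) = 11.0/0.717 + 1.82/0.00877 = 222.9 d.
q = Δh / Σ(b_i/K_i) = 7.32 / 222.9 = 0.03284 m/day.
In each layer the seepage velocity is v_i = q/n_i, so the layer transit time is t_i = b_i·n_i / q:
  layer 1 (fractured sandstone): t_1 = 11.0 × 0.13 / 0.03284 = 43.54 d
  layer 2 (sandy clay): t_2 = 1.82 × 0.04 / 0.03284 = 2.216 d
Total t = Σ t_i = 45.75 days.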